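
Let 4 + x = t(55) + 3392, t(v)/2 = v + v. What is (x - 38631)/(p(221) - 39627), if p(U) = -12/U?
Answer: 7740083/8757579 ≈ 0.88382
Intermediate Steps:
t(v) = 4*v (t(v) = 2*(v + v) = 2*(2*v) = 4*v)
x = 3608 (x = -4 + (4*55 + 3392) = -4 + (220 + 3392) = -4 + 3612 = 3608)
(x - 38631)/(p(221) - 39627) = (3608 - 38631)/(-12/221 - 39627) = -35023/(-12*1/221 - 39627) = -35023/(-12/221 - 39627) = -35023/(-8757579/221) = -35023*(-221/8757579) = 7740083/8757579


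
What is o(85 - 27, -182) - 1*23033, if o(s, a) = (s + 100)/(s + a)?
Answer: -1428125/62 ≈ -23034.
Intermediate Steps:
o(s, a) = (100 + s)/(a + s)
o(85 - 27, -182) - 1*23033 = (100 + (85 - 27))/(-182 + (85 - 27)) - 1*23033 = (100 + 58)/(-182 + 58) - 23033 = 158/(-124) - 23033 = -1/124*158 - 23033 = -79/62 - 23033 = -1428125/62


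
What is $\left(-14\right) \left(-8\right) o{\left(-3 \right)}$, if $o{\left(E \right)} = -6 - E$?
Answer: $-336$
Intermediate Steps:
$\left(-14\right) \left(-8\right) o{\left(-3 \right)} = \left(-14\right) \left(-8\right) \left(-6 - -3\right) = 112 \left(-6 + 3\right) = 112 \left(-3\right) = -336$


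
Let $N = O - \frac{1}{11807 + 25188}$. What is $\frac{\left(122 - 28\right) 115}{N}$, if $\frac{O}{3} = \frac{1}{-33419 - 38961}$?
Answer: $- \frac{827026184600}{5239} \approx -1.5786 \cdot 10^{8}$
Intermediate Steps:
$O = - \frac{3}{72380}$ ($O = \frac{3}{-33419 - 38961} = \frac{3}{-72380} = 3 \left(- \frac{1}{72380}\right) = - \frac{3}{72380} \approx -4.1448 \cdot 10^{-5}$)
$N = - \frac{5239}{76505660}$ ($N = - \frac{3}{72380} - \frac{1}{11807 + 25188} = - \frac{3}{72380} - \frac{1}{36995} = - \frac{5239}{76505660} \approx -6.8479 \cdot 10^{-5}$)
$\frac{\left(122 - 28\right) 115}{N} = \frac{\left(122 - 28\right) 115}{- \frac{5239}{76505660}} = 94 \cdot 115 \left(- \frac{76505660}{5239}\right) = 10810 \left(- \frac{76505660}{5239}\right) = - \frac{827026184600}{5239}$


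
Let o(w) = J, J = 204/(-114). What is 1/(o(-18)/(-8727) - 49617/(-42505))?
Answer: 7047881565/8228588791 ≈ 0.85651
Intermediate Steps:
J = -34/19 (J = 204*(-1/114) = -34/19 ≈ -1.7895)
o(w) = -34/19
1/(o(-18)/(-8727) - 49617/(-42505)) = 1/(-34/19/(-8727) - 49617/(-42505)) = 1/(-34/19*(-1/8727) - 49617*(-1/42505)) = 1/(34/165813 + 49617/42505) = 1/(8228588791/7047881565) = 7047881565/8228588791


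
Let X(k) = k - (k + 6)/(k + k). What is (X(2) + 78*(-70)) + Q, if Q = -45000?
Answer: -50460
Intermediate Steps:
X(k) = k - (6 + k)/(2*k)
(X(2) + 78*(-70)) + Q = ((-½ + 2 - 3/2) + 78*(-70)) - 45000 = ((-½ + 2 - 3*½) - 5460) - 45000 = ((-½ + 2 - 3/2) - 5460) - 45000 = (0 - 5460) - 45000 = -5460 - 45000 = -50460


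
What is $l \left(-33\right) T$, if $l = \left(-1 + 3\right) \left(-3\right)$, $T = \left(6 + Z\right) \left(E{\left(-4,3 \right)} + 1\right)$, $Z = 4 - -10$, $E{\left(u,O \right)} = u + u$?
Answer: $-27720$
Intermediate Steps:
$E{\left(u,O \right)} = 2 u$
$Z = 14$ ($Z = 4 + 10 = 14$)
$T = -140$ ($T = \left(6 + 14\right) \left(2 \left(-4\right) + 1\right) = 20 \left(-8 + 1\right) = 20 \left(-7\right) = -140$)
$l = -6$ ($l = 2 \left(-3\right) = -6$)
$l \left(-33\right) T = \left(-6\right) \left(-33\right) \left(-140\right) = 198 \left(-140\right) = -27720$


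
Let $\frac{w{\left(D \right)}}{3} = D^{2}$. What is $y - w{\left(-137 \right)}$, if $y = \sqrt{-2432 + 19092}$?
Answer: $-56307 + 14 \sqrt{85} \approx -56178.0$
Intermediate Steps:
$w{\left(D \right)} = 3 D^{2}$
$y = 14 \sqrt{85}$ ($y = \sqrt{16660} = 14 \sqrt{85} \approx 129.07$)
$y - w{\left(-137 \right)} = 14 \sqrt{85} - 3 \left(-137\right)^{2} = 14 \sqrt{85} - 3 \cdot 18769 = 14 \sqrt{85} - 56307 = -56307 + 14 \sqrt{85}$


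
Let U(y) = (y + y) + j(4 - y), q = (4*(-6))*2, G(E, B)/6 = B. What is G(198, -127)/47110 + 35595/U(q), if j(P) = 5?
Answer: -119782128/306215 ≈ -391.17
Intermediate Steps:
G(E, B) = 6*B
q = -48 (q = -24*2 = -48)
U(y) = 5 + 2*y (U(y) = (y + y) + 5 = 2*y + 5 = 5 + 2*y)
G(198, -127)/47110 + 35595/U(q) = (6*(-127))/47110 + 35595/(5 + 2*(-48)) = -762*1/47110 + 35595/(5 - 96) = -381/23555 + 35595/(-91) = -381/23555 + 35595*(-1/91) = -381/23555 - 5085/13 = -119782128/306215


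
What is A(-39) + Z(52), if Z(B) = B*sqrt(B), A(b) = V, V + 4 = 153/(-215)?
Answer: -1013/215 + 104*sqrt(13) ≈ 370.27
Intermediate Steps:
V = -1013/215 (V = -4 + 153/(-215) = -4 + 153*(-1/215) = -4 - 153/215 = -1013/215 ≈ -4.7116)
A(b) = -1013/215
Z(B) = B**(3/2)
A(-39) + Z(52) = -1013/215 + 52**(3/2) = -1013/215 + 104*sqrt(13)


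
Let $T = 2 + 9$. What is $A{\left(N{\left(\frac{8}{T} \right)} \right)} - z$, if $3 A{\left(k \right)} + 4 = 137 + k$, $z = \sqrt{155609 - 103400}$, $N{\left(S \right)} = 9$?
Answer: $\frac{142}{3} - 3 \sqrt{5801} \approx -181.16$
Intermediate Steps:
$T = 11$
$z = 3 \sqrt{5801}$ ($z = \sqrt{52209} = 3 \sqrt{5801} \approx 228.49$)
$A{\left(k \right)} = \frac{133}{3} + \frac{k}{3}$ ($A{\left(k \right)} = - \frac{4}{3} + \frac{137 + k}{3} = - \frac{4}{3} + \left(\frac{137}{3} + \frac{k}{3}\right) = \frac{133}{3} + \frac{k}{3}$)
$A{\left(N{\left(\frac{8}{T} \right)} \right)} - z = \left(\frac{133}{3} + \frac{1}{3} \cdot 9\right) - 3 \sqrt{5801} = \left(\frac{133}{3} + 3\right) - 3 \sqrt{5801} = \frac{142}{3} - 3 \sqrt{5801}$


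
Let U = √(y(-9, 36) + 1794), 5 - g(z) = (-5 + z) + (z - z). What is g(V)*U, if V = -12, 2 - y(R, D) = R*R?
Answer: 154*√35 ≈ 911.08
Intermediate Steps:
y(R, D) = 2 - R² (y(R, D) = 2 - R*R = 2 - R²)
g(z) = 10 - z (g(z) = 5 - ((-5 + z) + (z - z)) = 5 - ((-5 + z) + 0) = 5 - (-5 + z) = 5 + (5 - z) = 10 - z)
U = 7*√35 (U = √((2 - 1*(-9)²) + 1794) = √((2 - 1*81) + 1794) = √((2 - 81) + 1794) = √(-79 + 1794) = √1715 = 7*√35 ≈ 41.413)
g(V)*U = (10 - 1*(-12))*(7*√35) = (10 + 12)*(7*√35) = 22*(7*√35) = 154*√35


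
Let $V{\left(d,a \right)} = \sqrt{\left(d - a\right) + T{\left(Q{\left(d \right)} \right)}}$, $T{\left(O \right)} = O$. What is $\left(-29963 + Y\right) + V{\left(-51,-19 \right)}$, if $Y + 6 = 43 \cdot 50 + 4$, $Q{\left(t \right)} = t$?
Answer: $-27815 + i \sqrt{83} \approx -27815.0 + 9.1104 i$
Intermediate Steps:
$Y = 2148$ ($Y = -6 + \left(43 \cdot 50 + 4\right) = -6 + \left(2150 + 4\right) = -6 + 2154 = 2148$)
$V{\left(d,a \right)} = \sqrt{- a + 2 d}$ ($V{\left(d,a \right)} = \sqrt{\left(d - a\right) + d} = \sqrt{- a + 2 d}$)
$\left(-29963 + Y\right) + V{\left(-51,-19 \right)} = \left(-29963 + 2148\right) + \sqrt{\left(-1\right) \left(-19\right) + 2 \left(-51\right)} = -27815 + \sqrt{19 - 102} = -27815 + \sqrt{-83} = -27815 + i \sqrt{83}$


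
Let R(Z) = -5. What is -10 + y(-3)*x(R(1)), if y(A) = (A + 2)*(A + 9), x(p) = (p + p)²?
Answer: -610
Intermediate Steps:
x(p) = 4*p² (x(p) = (2*p)² = 4*p²)
y(A) = (2 + A)*(9 + A)
-10 + y(-3)*x(R(1)) = -10 + (18 + (-3)² + 11*(-3))*(4*(-5)²) = -10 + (18 + 9 - 33)*(4*25) = -10 - 6*100 = -10 - 600 = -610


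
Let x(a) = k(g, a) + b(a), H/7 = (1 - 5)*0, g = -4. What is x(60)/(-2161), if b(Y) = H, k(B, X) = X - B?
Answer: -64/2161 ≈ -0.029616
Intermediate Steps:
H = 0 (H = 7*((1 - 5)*0) = 7*(-4*0) = 7*0 = 0)
b(Y) = 0
x(a) = 4 + a (x(a) = (a - 1*(-4)) + 0 = (a + 4) + 0 = (4 + a) + 0 = 4 + a)
x(60)/(-2161) = (4 + 60)/(-2161) = 64*(-1/2161) = -64/2161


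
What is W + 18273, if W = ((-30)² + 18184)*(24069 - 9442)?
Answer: 279159941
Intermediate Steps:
W = 279141668 (W = (900 + 18184)*14627 = 19084*14627 = 279141668)
W + 18273 = 279141668 + 18273 = 279159941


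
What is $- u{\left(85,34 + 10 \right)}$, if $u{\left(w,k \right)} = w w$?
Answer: $-7225$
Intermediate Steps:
$u{\left(w,k \right)} = w^{2}$
$- u{\left(85,34 + 10 \right)} = - 85^{2} = \left(-1\right) 7225 = -7225$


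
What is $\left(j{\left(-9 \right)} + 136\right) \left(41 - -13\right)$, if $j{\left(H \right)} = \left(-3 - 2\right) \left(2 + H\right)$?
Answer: $9234$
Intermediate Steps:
$j{\left(H \right)} = -10 - 5 H$ ($j{\left(H \right)} = - 5 \left(2 + H\right) = -10 - 5 H$)
$\left(j{\left(-9 \right)} + 136\right) \left(41 - -13\right) = \left(\left(-10 - -45\right) + 136\right) \left(41 - -13\right) = \left(\left(-10 + 45\right) + 136\right) \left(41 + 13\right) = \left(35 + 136\right) 54 = 171 \cdot 54 = 9234$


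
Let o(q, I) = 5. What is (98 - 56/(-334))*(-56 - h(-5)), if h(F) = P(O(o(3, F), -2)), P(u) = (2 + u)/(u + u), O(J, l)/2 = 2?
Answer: -1860719/334 ≈ -5571.0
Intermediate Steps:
O(J, l) = 4 (O(J, l) = 2*2 = 4)
P(u) = (2 + u)/(2*u) (P(u) = (2 + u)/((2*u)) = (2 + u)*(1/(2*u)) = (2 + u)/(2*u))
h(F) = ¾ (h(F) = (½)*(2 + 4)/4 = (½)*(¼)*6 = ¾)
(98 - 56/(-334))*(-56 - h(-5)) = (98 - 56/(-334))*(-56 - 1*¾) = (98 - 56*(-1/334))*(-56 - ¾) = (98 + 28/167)*(-227/4) = (16394/167)*(-227/4) = -1860719/334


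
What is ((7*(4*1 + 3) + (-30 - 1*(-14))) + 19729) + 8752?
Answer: 28514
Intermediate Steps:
((7*(4*1 + 3) + (-30 - 1*(-14))) + 19729) + 8752 = ((7*(4 + 3) + (-30 + 14)) + 19729) + 8752 = ((7*7 - 16) + 19729) + 8752 = ((49 - 16) + 19729) + 8752 = (33 + 19729) + 8752 = 19762 + 8752 = 28514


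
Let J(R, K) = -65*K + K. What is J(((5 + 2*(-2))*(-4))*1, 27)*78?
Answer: -134784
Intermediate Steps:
J(R, K) = -64*K
J(((5 + 2*(-2))*(-4))*1, 27)*78 = -64*27*78 = -1728*78 = -134784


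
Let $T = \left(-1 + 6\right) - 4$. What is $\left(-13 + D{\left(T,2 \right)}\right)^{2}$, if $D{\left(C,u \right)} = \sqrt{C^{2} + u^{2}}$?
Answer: $\left(13 - \sqrt{5}\right)^{2} \approx 115.86$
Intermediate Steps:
$T = 1$ ($T = 5 - 4 = 1$)
$\left(-13 + D{\left(T,2 \right)}\right)^{2} = \left(-13 + \sqrt{1^{2} + 2^{2}}\right)^{2} = \left(-13 + \sqrt{1 + 4}\right)^{2} = \left(-13 + \sqrt{5}\right)^{2}$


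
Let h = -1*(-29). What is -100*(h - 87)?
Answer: 5800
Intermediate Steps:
h = 29
-100*(h - 87) = -100*(29 - 87) = -100*(-58) = 5800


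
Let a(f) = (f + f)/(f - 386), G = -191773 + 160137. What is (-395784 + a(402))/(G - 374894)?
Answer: 105529/108408 ≈ 0.97344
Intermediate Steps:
G = -31636
a(f) = 2*f/(-386 + f) (a(f) = (2*f)/(-386 + f) = 2*f/(-386 + f))
(-395784 + a(402))/(G - 374894) = (-395784 + 2*402/(-386 + 402))/(-31636 - 374894) = (-395784 + 2*402/16)/(-406530) = (-395784 + 2*402*(1/16))*(-1/406530) = (-395784 + 201/4)*(-1/406530) = -1582935/4*(-1/406530) = 105529/108408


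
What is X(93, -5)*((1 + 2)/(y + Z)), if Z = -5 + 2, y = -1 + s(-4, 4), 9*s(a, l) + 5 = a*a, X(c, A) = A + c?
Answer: -2376/25 ≈ -95.040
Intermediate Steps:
s(a, l) = -5/9 + a²/9 (s(a, l) = -5/9 + (a*a)/9 = -5/9 + a²/9)
y = 2/9 (y = -1 + (-5/9 + (⅑)*(-4)²) = -1 + (-5/9 + (⅑)*16) = -1 + (-5/9 + 16/9) = -1 + 11/9 = 2/9 ≈ 0.22222)
Z = -3
X(93, -5)*((1 + 2)/(y + Z)) = (-5 + 93)*((1 + 2)/(2/9 - 3)) = 88*(3/(-25/9)) = 88*(3*(-9/25)) = 88*(-27/25) = -2376/25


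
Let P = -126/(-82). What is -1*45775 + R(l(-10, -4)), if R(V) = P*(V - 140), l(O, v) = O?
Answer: -1886225/41 ≈ -46006.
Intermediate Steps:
P = 63/41 (P = -126*(-1/82) = 63/41 ≈ 1.5366)
R(V) = -8820/41 + 63*V/41 (R(V) = 63*(V - 140)/41 = 63*(-140 + V)/41 = -8820/41 + 63*V/41)
-1*45775 + R(l(-10, -4)) = -1*45775 + (-8820/41 + (63/41)*(-10)) = -45775 + (-8820/41 - 630/41) = -45775 - 9450/41 = -1886225/41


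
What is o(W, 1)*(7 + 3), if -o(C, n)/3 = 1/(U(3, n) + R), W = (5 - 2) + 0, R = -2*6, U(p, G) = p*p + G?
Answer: 15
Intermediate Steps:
U(p, G) = G + p² (U(p, G) = p² + G = G + p²)
R = -12
W = 3 (W = 3 + 0 = 3)
o(C, n) = -3/(-3 + n) (o(C, n) = -3/((n + 3²) - 12) = -3/((n + 9) - 12) = -3/((9 + n) - 12) = -3/(-3 + n))
o(W, 1)*(7 + 3) = (-3/(-3 + 1))*(7 + 3) = -3/(-2)*10 = -3*(-½)*10 = (3/2)*10 = 15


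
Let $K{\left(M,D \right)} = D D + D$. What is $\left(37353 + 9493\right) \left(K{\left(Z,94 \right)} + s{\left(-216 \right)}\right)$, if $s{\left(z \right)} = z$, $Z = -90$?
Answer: $408216044$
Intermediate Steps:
$K{\left(M,D \right)} = D + D^{2}$ ($K{\left(M,D \right)} = D^{2} + D = D + D^{2}$)
$\left(37353 + 9493\right) \left(K{\left(Z,94 \right)} + s{\left(-216 \right)}\right) = \left(37353 + 9493\right) \left(94 \left(1 + 94\right) - 216\right) = 46846 \left(94 \cdot 95 - 216\right) = 46846 \left(8930 - 216\right) = 46846 \cdot 8714 = 408216044$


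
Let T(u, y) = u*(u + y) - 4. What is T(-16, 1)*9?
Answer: 2124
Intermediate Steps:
T(u, y) = -4 + u*(u + y)
T(-16, 1)*9 = (-4 + (-16)² - 16*1)*9 = (-4 + 256 - 16)*9 = 236*9 = 2124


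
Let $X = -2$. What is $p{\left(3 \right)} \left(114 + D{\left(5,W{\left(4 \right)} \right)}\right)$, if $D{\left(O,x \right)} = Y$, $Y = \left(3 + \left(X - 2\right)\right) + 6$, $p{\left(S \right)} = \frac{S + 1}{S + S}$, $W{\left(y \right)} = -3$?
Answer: $\frac{238}{3} \approx 79.333$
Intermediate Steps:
$p{\left(S \right)} = \frac{1 + S}{2 S}$
$Y = 5$ ($Y = \left(3 - 4\right) + 6 = -1 + 6 = 5$)
$D{\left(O,x \right)} = 5$
$p{\left(3 \right)} \left(114 + D{\left(5,W{\left(4 \right)} \right)}\right) = \frac{1 + 3}{2 \cdot 3} \left(114 + 5\right) = \frac{1}{2} \cdot \frac{1}{3} \cdot 4 \cdot 119 = \frac{2}{3} \cdot 119 = \frac{238}{3}$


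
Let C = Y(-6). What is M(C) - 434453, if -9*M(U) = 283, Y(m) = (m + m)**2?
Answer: -3910360/9 ≈ -4.3448e+5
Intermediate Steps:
Y(m) = 4*m**2 (Y(m) = (2*m)**2 = 4*m**2)
C = 144 (C = 4*(-6)**2 = 4*36 = 144)
M(U) = -283/9 (M(U) = -1/9*283 = -283/9)
M(C) - 434453 = -283/9 - 434453 = -3910360/9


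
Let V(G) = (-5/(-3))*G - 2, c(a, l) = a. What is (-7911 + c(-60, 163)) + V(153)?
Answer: -7718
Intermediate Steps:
V(G) = -2 + 5*G/3 (V(G) = (-5*(-1/3))*G - 2 = 5*G/3 - 2 = -2 + 5*G/3)
(-7911 + c(-60, 163)) + V(153) = (-7911 - 60) + (-2 + (5/3)*153) = -7971 + (-2 + 255) = -7971 + 253 = -7718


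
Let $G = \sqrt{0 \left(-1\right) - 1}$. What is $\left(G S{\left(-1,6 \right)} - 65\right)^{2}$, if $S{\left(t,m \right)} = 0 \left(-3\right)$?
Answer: $4225$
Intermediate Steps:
$S{\left(t,m \right)} = 0$
$G = i$ ($G = \sqrt{0 - 1} = \sqrt{-1} = i \approx 1.0 i$)
$\left(G S{\left(-1,6 \right)} - 65\right)^{2} = \left(i 0 - 65\right)^{2} = \left(0 - 65\right)^{2} = \left(-65\right)^{2} = 4225$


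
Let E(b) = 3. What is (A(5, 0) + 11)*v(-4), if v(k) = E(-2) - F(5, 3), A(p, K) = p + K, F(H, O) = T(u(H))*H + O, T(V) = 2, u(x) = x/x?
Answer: -160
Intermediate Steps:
u(x) = 1
F(H, O) = O + 2*H (F(H, O) = 2*H + O = O + 2*H)
A(p, K) = K + p
v(k) = -10 (v(k) = 3 - (3 + 2*5) = 3 - (3 + 10) = 3 - 1*13 = 3 - 13 = -10)
(A(5, 0) + 11)*v(-4) = ((0 + 5) + 11)*(-10) = (5 + 11)*(-10) = 16*(-10) = -160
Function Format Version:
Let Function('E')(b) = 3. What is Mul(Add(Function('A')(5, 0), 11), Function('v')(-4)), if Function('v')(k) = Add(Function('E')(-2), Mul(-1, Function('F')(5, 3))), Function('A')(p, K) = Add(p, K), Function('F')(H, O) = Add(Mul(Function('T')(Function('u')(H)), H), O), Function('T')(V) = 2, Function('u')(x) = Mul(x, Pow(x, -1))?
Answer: -160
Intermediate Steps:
Function('u')(x) = 1
Function('F')(H, O) = Add(O, Mul(2, H)) (Function('F')(H, O) = Add(Mul(2, H), O) = Add(O, Mul(2, H)))
Function('A')(p, K) = Add(K, p)
Function('v')(k) = -10 (Function('v')(k) = Add(3, Mul(-1, Add(3, Mul(2, 5)))) = Add(3, Mul(-1, Add(3, 10))) = Add(3, Mul(-1, 13)) = Add(3, -13) = -10)
Mul(Add(Function('A')(5, 0), 11), Function('v')(-4)) = Mul(Add(Add(0, 5), 11), -10) = Mul(Add(5, 11), -10) = Mul(16, -10) = -160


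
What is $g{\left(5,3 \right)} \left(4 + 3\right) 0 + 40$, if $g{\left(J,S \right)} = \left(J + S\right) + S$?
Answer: $40$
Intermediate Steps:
$g{\left(J,S \right)} = J + 2 S$
$g{\left(5,3 \right)} \left(4 + 3\right) 0 + 40 = \left(5 + 2 \cdot 3\right) \left(4 + 3\right) 0 + 40 = \left(5 + 6\right) 7 \cdot 0 + 40 = 11 \cdot 7 \cdot 0 + 40 = 77 \cdot 0 + 40 = 0 + 40 = 40$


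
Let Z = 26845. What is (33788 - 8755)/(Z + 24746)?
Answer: 25033/51591 ≈ 0.48522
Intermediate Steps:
(33788 - 8755)/(Z + 24746) = (33788 - 8755)/(26845 + 24746) = 25033/51591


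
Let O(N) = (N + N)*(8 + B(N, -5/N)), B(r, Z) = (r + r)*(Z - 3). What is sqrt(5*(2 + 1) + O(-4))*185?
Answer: 185*I*sqrt(161) ≈ 2347.4*I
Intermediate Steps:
B(r, Z) = 2*r*(-3 + Z) (B(r, Z) = (2*r)*(-3 + Z) = 2*r*(-3 + Z))
O(N) = 2*N*(8 + 2*N*(-3 - 5/N)) (O(N) = (N + N)*(8 + 2*N*(-3 - 5/N)) = (2*N)*(8 + 2*N*(-3 - 5/N)) = 2*N*(8 + 2*N*(-3 - 5/N)))
sqrt(5*(2 + 1) + O(-4))*185 = sqrt(5*(2 + 1) - 4*(-4)*(1 + 3*(-4)))*185 = sqrt(5*3 - 4*(-4)*(1 - 12))*185 = sqrt(15 - 4*(-4)*(-11))*185 = sqrt(15 - 176)*185 = sqrt(-161)*185 = (I*sqrt(161))*185 = 185*I*sqrt(161)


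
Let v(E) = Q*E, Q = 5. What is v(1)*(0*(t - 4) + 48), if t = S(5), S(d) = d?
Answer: 240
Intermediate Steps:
t = 5
v(E) = 5*E
v(1)*(0*(t - 4) + 48) = (5*1)*(0*(5 - 4) + 48) = 5*(0*1 + 48) = 5*(0 + 48) = 5*48 = 240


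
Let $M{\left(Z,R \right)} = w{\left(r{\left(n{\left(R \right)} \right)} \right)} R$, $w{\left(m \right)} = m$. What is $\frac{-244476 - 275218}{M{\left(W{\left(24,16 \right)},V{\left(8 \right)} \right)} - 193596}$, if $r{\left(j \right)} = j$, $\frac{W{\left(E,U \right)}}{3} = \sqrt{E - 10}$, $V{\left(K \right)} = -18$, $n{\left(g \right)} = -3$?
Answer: $\frac{259847}{96771} \approx 2.6852$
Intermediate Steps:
$W{\left(E,U \right)} = 3 \sqrt{-10 + E}$ ($W{\left(E,U \right)} = 3 \sqrt{E - 10} = 3 \sqrt{-10 + E}$)
$M{\left(Z,R \right)} = - 3 R$
$\frac{-244476 - 275218}{M{\left(W{\left(24,16 \right)},V{\left(8 \right)} \right)} - 193596} = \frac{-244476 - 275218}{\left(-3\right) \left(-18\right) - 193596} = - \frac{519694}{54 - 193596} = - \frac{519694}{-193542} = \left(-519694\right) \left(- \frac{1}{193542}\right) = \frac{259847}{96771}$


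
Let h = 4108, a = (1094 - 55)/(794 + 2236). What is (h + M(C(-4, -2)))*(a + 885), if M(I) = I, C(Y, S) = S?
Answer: 5507355217/1515 ≈ 3.6352e+6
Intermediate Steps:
a = 1039/3030 ≈ 0.34290
(h + M(C(-4, -2)))*(a + 885) = (4108 - 2)*(1039/3030 + 885) = 4106*(2682589/3030) = 5507355217/1515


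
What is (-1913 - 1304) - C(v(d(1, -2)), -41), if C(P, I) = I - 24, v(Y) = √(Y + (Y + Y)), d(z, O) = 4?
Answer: -3152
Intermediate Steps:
v(Y) = √3*√Y (v(Y) = √(Y + 2*Y) = √(3*Y) = √3*√Y)
C(P, I) = -24 + I
(-1913 - 1304) - C(v(d(1, -2)), -41) = (-1913 - 1304) - (-24 - 41) = -3217 - 1*(-65) = -3217 + 65 = -3152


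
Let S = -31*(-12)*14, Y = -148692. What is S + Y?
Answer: -143484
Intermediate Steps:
S = 5208 (S = 372*14 = 5208)
S + Y = 5208 - 148692 = -143484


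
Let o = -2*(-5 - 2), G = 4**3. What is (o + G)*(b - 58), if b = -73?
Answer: -10218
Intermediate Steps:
G = 64
o = 14 (o = -2*(-7) = 14)
(o + G)*(b - 58) = (14 + 64)*(-73 - 58) = 78*(-131) = -10218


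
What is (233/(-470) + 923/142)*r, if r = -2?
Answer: -2822/235 ≈ -12.009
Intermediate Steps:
(233/(-470) + 923/142)*r = (233/(-470) + 923/142)*(-2) = (233*(-1/470) + 923*(1/142))*(-2) = (-233/470 + 13/2)*(-2) = (1411/235)*(-2) = -2822/235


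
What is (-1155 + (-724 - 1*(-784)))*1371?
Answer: -1501245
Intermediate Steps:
(-1155 + (-724 - 1*(-784)))*1371 = (-1155 + (-724 + 784))*1371 = (-1155 + 60)*1371 = -1095*1371 = -1501245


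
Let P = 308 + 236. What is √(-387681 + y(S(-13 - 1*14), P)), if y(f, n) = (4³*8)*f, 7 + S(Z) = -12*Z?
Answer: I*√225377 ≈ 474.74*I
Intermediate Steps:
P = 544
S(Z) = -7 - 12*Z
y(f, n) = 512*f (y(f, n) = (64*8)*f = 512*f)
√(-387681 + y(S(-13 - 1*14), P)) = √(-387681 + 512*(-7 - 12*(-13 - 1*14))) = √(-387681 + 512*(-7 - 12*(-13 - 14))) = √(-387681 + 512*(-7 - 12*(-27))) = √(-387681 + 512*(-7 + 324)) = √(-387681 + 512*317) = √(-387681 + 162304) = √(-225377) = I*√225377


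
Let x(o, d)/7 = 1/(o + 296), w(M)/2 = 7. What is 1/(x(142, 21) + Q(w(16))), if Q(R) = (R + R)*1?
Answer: 438/12271 ≈ 0.035694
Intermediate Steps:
w(M) = 14 (w(M) = 2*7 = 14)
Q(R) = 2*R (Q(R) = (2*R)*1 = 2*R)
x(o, d) = 7/(296 + o) (x(o, d) = 7/(o + 296) = 7/(296 + o))
1/(x(142, 21) + Q(w(16))) = 1/(7/(296 + 142) + 2*14) = 1/(7/438 + 28) = 1/(12271/438) = 438/12271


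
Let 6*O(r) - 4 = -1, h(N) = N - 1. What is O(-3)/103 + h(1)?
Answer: 1/206 ≈ 0.0048544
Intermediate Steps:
h(N) = -1 + N
O(r) = ½ (O(r) = ⅔ + (⅙)*(-1) = ⅔ - ⅙ = ½)
O(-3)/103 + h(1) = (½)/103 + (-1 + 1) = (1/103)*(½) + 0 = 1/206 + 0 = 1/206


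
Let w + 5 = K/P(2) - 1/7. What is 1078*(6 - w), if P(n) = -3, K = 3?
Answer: 13090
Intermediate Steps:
w = -43/7 (w = -5 + (3/(-3) - 1/7) = -5 + (3*(-1/3) - 1*1/7) = -5 + (-1 - 1/7) = -5 - 8/7 = -43/7 ≈ -6.1429)
1078*(6 - w) = 1078*(6 - 1*(-43/7)) = 1078*(6 + 43/7) = 1078*(85/7) = 13090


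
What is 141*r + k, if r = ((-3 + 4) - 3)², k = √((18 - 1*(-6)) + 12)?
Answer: 570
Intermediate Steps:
k = 6 (k = √((18 + 6) + 12) = √(24 + 12) = √36 = 6)
r = 4 (r = (1 - 3)² = (-2)² = 4)
141*r + k = 141*4 + 6 = 564 + 6 = 570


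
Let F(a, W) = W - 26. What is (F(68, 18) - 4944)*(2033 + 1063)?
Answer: -15331392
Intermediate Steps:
F(a, W) = -26 + W
(F(68, 18) - 4944)*(2033 + 1063) = ((-26 + 18) - 4944)*(2033 + 1063) = (-8 - 4944)*3096 = -4952*3096 = -15331392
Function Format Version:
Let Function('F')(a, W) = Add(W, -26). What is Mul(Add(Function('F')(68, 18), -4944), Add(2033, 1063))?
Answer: -15331392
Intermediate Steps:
Function('F')(a, W) = Add(-26, W)
Mul(Add(Function('F')(68, 18), -4944), Add(2033, 1063)) = Mul(Add(Add(-26, 18), -4944), Add(2033, 1063)) = Mul(Add(-8, -4944), 3096) = Mul(-4952, 3096) = -15331392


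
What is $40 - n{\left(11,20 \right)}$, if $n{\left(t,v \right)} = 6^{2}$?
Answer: $4$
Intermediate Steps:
$n{\left(t,v \right)} = 36$
$40 - n{\left(11,20 \right)} = 40 - 36 = 4$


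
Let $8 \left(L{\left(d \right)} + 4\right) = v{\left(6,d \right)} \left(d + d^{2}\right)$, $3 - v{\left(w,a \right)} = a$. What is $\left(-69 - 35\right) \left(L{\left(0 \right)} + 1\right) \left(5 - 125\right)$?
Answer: $-37440$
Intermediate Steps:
$v{\left(w,a \right)} = 3 - a$
$L{\left(d \right)} = -4 + \frac{\left(3 - d\right) \left(d + d^{2}\right)}{8}$
$\left(-69 - 35\right) \left(L{\left(0 \right)} + 1\right) \left(5 - 125\right) = \left(-69 - 35\right) \left(\left(-4 - 0 \left(-3 + 0\right) - \frac{0^{2} \left(-3 + 0\right)}{8}\right) + 1\right) \left(5 - 125\right) = - 104 \left(\left(-4 - 0 \left(-3\right) - 0 \left(-3\right)\right) + 1\right) \left(-120\right) = - 104 \left(\left(-4 + 0 + 0\right) + 1\right) \left(-120\right) = - 104 \left(-4 + 1\right) \left(-120\right) = \left(-104\right) \left(-3\right) \left(-120\right) = 312 \left(-120\right) = -37440$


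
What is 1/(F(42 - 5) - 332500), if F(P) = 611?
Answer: -1/331889 ≈ -3.0131e-6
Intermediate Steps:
1/(F(42 - 5) - 332500) = 1/(611 - 332500) = 1/(-331889) = -1/331889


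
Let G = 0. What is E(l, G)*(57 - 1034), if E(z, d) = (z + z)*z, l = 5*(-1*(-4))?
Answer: -781600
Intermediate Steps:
l = 20 (l = 5*4 = 20)
E(z, d) = 2*z² (E(z, d) = (2*z)*z = 2*z²)
E(l, G)*(57 - 1034) = (2*20²)*(57 - 1034) = (2*400)*(-977) = 800*(-977) = -781600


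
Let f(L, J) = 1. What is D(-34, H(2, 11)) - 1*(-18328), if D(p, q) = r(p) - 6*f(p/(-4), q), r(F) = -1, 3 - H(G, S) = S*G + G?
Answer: 18321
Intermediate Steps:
H(G, S) = 3 - G - G*S (H(G, S) = 3 - (S*G + G) = 3 - (G*S + G) = 3 - (G + G*S) = 3 + (-G - G*S) = 3 - G - G*S)
D(p, q) = -7 (D(p, q) = -1 - 6*1 = -1 - 6 = -7)
D(-34, H(2, 11)) - 1*(-18328) = -7 - 1*(-18328) = -7 + 18328 = 18321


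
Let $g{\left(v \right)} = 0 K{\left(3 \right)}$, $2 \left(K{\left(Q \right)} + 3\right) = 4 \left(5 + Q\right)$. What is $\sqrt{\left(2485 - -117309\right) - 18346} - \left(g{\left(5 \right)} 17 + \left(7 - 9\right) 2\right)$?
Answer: $4 + 6 \sqrt{2818} \approx 322.51$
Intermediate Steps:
$K{\left(Q \right)} = 7 + 2 Q$ ($K{\left(Q \right)} = -3 + \frac{4 \left(5 + Q\right)}{2} = -3 + \frac{20 + 4 Q}{2} = -3 + \left(10 + 2 Q\right) = 7 + 2 Q$)
$g{\left(v \right)} = 0$ ($g{\left(v \right)} = 0 \left(7 + 2 \cdot 3\right) = 0 \left(7 + 6\right) = 0 \cdot 13 = 0$)
$\sqrt{\left(2485 - -117309\right) - 18346} - \left(g{\left(5 \right)} 17 + \left(7 - 9\right) 2\right) = \sqrt{\left(2485 - -117309\right) - 18346} - \left(0 \cdot 17 + \left(7 - 9\right) 2\right) = \sqrt{\left(2485 + 117309\right) - 18346} - \left(0 - 4\right) = \sqrt{119794 - 18346} - \left(0 - 4\right) = \sqrt{101448} - -4 = 6 \sqrt{2818} + 4 = 4 + 6 \sqrt{2818}$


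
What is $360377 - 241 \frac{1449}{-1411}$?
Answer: $\frac{508841156}{1411} \approx 3.6062 \cdot 10^{5}$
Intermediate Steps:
$360377 - 241 \frac{1449}{-1411} = 360377 - 241 \cdot 1449 \left(- \frac{1}{1411}\right) = 360377 - 241 \left(- \frac{1449}{1411}\right) = 360377 - - \frac{349209}{1411} = 360377 + \frac{349209}{1411} = \frac{508841156}{1411}$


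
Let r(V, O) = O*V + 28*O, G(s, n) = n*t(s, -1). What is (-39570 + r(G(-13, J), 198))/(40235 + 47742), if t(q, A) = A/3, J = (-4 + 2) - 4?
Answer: -33630/87977 ≈ -0.38226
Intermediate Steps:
J = -6 (J = -2 - 4 = -6)
t(q, A) = A/3 (t(q, A) = A*(⅓) = A/3)
G(s, n) = -n/3 (G(s, n) = n*((⅓)*(-1)) = n*(-⅓) = -n/3)
r(V, O) = 28*O + O*V
(-39570 + r(G(-13, J), 198))/(40235 + 47742) = (-39570 + 198*(28 - ⅓*(-6)))/(40235 + 47742) = (-39570 + 198*(28 + 2))/87977 = (-39570 + 198*30)*(1/87977) = (-39570 + 5940)*(1/87977) = -33630*1/87977 = -33630/87977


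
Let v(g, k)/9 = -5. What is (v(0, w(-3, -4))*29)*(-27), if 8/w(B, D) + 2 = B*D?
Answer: 35235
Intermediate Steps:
w(B, D) = 8/(-2 + B*D)
v(g, k) = -45 (v(g, k) = 9*(-5) = -45)
(v(0, w(-3, -4))*29)*(-27) = -45*29*(-27) = -1305*(-27) = 35235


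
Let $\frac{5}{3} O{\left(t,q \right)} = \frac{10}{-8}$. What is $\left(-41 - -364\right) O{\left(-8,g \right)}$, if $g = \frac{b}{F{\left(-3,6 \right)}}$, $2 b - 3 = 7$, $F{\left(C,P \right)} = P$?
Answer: $- \frac{969}{4} \approx -242.25$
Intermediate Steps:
$b = 5$ ($b = \frac{3}{2} + \frac{1}{2} \cdot 7 = \frac{3}{2} + \frac{7}{2} = 5$)
$g = \frac{5}{6} \approx 0.83333$
$O{\left(t,q \right)} = - \frac{3}{4}$ ($O{\left(t,q \right)} = \frac{3 \frac{10}{-8}}{5} = \frac{3 \cdot 10 \left(- \frac{1}{8}\right)}{5} = \frac{3}{5} \left(- \frac{5}{4}\right) = - \frac{3}{4}$)
$\left(-41 - -364\right) O{\left(-8,g \right)} = \left(-41 - -364\right) \left(- \frac{3}{4}\right) = \left(-41 + 364\right) \left(- \frac{3}{4}\right) = 323 \left(- \frac{3}{4}\right) = - \frac{969}{4}$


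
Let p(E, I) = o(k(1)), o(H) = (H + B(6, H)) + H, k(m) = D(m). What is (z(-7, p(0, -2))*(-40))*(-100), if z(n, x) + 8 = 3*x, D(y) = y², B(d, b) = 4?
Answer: 40000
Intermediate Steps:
k(m) = m²
o(H) = 4 + 2*H (o(H) = (H + 4) + H = (4 + H) + H = 4 + 2*H)
p(E, I) = 6 (p(E, I) = 4 + 2*1² = 4 + 2*1 = 4 + 2 = 6)
z(n, x) = -8 + 3*x
(z(-7, p(0, -2))*(-40))*(-100) = ((-8 + 3*6)*(-40))*(-100) = ((-8 + 18)*(-40))*(-100) = (10*(-40))*(-100) = -400*(-100) = 40000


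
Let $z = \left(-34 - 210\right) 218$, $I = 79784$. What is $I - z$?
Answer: $132976$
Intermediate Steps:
$z = -53192$ ($z = \left(-244\right) 218 = -53192$)
$I - z = 79784 - -53192 = 79784 + 53192 = 132976$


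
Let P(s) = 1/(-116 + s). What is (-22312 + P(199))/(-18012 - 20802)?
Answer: 1851895/3221562 ≈ 0.57484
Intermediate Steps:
(-22312 + P(199))/(-18012 - 20802) = (-22312 + 1/(-116 + 199))/(-18012 - 20802) = (-22312 + 1/83)/(-38814) = (-22312 + 1/83)*(-1/38814) = -1851895/83*(-1/38814) = 1851895/3221562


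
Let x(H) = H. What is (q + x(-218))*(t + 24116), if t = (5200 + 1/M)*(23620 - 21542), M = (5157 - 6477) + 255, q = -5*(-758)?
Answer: 41198181590264/1065 ≈ 3.8684e+10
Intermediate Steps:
q = 3790
M = -1065 (M = -1320 + 255 = -1065)
t = 11507961922/1065 (t = (5200 + 1/(-1065))*(23620 - 21542) = (5200 - 1/1065)*2078 = (5537999/1065)*2078 = 11507961922/1065 ≈ 1.0806e+7)
(q + x(-218))*(t + 24116) = (3790 - 218)*(11507961922/1065 + 24116) = 3572*(11533645462/1065) = 41198181590264/1065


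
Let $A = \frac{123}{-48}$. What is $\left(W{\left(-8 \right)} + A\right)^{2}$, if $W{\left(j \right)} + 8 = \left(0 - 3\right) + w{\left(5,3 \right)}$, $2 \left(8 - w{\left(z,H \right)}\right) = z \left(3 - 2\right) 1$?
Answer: $\frac{16641}{256} \approx 65.004$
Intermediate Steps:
$w{\left(z,H \right)} = 8 - \frac{z}{2}$ ($w{\left(z,H \right)} = 8 - \frac{z \left(3 - 2\right) 1}{2} = 8 - \frac{z 1 \cdot 1}{2} = 8 - \frac{z 1}{2} = 8 - \frac{z}{2}$)
$W{\left(j \right)} = - \frac{11}{2}$ ($W{\left(j \right)} = -8 + \left(\left(0 - 3\right) + \left(8 - \frac{5}{2}\right)\right) = -8 + \left(-3 + \left(8 - \frac{5}{2}\right)\right) = -8 + \left(-3 + \frac{11}{2}\right) = -8 + \frac{5}{2} = - \frac{11}{2}$)
$A = - \frac{41}{16}$ ($A = 123 \left(- \frac{1}{48}\right) = - \frac{41}{16} \approx -2.5625$)
$\left(W{\left(-8 \right)} + A\right)^{2} = \left(- \frac{11}{2} - \frac{41}{16}\right)^{2} = \left(- \frac{129}{16}\right)^{2} = \frac{16641}{256}$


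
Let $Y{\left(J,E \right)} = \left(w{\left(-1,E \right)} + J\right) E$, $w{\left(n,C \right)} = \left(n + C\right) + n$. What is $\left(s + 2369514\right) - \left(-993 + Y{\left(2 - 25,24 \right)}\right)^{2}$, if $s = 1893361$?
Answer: $3228586$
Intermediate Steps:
$w{\left(n,C \right)} = C + 2 n$ ($w{\left(n,C \right)} = \left(C + n\right) + n = C + 2 n$)
$Y{\left(J,E \right)} = E \left(-2 + E + J\right)$ ($Y{\left(J,E \right)} = \left(\left(E + 2 \left(-1\right)\right) + J\right) E = \left(\left(E - 2\right) + J\right) E = \left(\left(-2 + E\right) + J\right) E = \left(-2 + E + J\right) E = E \left(-2 + E + J\right)$)
$\left(s + 2369514\right) - \left(-993 + Y{\left(2 - 25,24 \right)}\right)^{2} = \left(1893361 + 2369514\right) - \left(-993 + 24 \left(-2 + 24 + \left(2 - 25\right)\right)\right)^{2} = 4262875 - \left(-993 + 24 \left(-2 + 24 + \left(2 - 25\right)\right)\right)^{2} = 4262875 - \left(-993 + 24 \left(-2 + 24 - 23\right)\right)^{2} = 4262875 - \left(-993 + 24 \left(-1\right)\right)^{2} = 4262875 - \left(-993 - 24\right)^{2} = 4262875 - \left(-1017\right)^{2} = 4262875 - 1034289 = 3228586$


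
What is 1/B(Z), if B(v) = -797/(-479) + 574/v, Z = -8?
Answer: -1916/134285 ≈ -0.014268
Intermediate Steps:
B(v) = 797/479 + 574/v (B(v) = -797*(-1/479) + 574/v = 797/479 + 574/v)
1/B(Z) = 1/(797/479 + 574/(-8)) = 1/(797/479 + 574*(-⅛)) = 1/(797/479 - 287/4) = 1/(-134285/1916) = -1916/134285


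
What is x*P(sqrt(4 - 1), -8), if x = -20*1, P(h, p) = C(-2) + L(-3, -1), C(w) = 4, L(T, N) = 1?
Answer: -100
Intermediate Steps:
P(h, p) = 5 (P(h, p) = 4 + 1 = 5)
x = -20
x*P(sqrt(4 - 1), -8) = -20*5 = -100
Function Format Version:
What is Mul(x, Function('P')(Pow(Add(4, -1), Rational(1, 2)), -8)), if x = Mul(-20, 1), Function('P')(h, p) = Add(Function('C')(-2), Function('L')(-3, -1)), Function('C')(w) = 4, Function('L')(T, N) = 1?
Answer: -100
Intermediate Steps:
Function('P')(h, p) = 5 (Function('P')(h, p) = Add(4, 1) = 5)
x = -20
Mul(x, Function('P')(Pow(Add(4, -1), Rational(1, 2)), -8)) = Mul(-20, 5) = -100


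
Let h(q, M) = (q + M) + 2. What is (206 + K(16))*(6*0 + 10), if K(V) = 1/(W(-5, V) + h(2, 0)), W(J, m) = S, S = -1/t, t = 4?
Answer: 6188/3 ≈ 2062.7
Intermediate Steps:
h(q, M) = 2 + M + q (h(q, M) = (M + q) + 2 = 2 + M + q)
S = -¼ (S = -1/4 = -1*¼ = -¼ ≈ -0.25000)
W(J, m) = -¼
K(V) = 4/15 (K(V) = 1/(-¼ + (2 + 0 + 2)) = 1/(-¼ + 4) = 1/(15/4) = 4/15)
(206 + K(16))*(6*0 + 10) = (206 + 4/15)*(6*0 + 10) = 3094*(0 + 10)/15 = (3094/15)*10 = 6188/3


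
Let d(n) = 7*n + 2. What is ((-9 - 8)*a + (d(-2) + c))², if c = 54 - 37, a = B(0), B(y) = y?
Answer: 25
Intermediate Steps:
a = 0
d(n) = 2 + 7*n
c = 17
((-9 - 8)*a + (d(-2) + c))² = ((-9 - 8)*0 + ((2 + 7*(-2)) + 17))² = (-17*0 + ((2 - 14) + 17))² = (0 + (-12 + 17))² = (0 + 5)² = 5² = 25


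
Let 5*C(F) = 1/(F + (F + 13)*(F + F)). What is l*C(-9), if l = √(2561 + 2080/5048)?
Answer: -√1019854381/255555 ≈ -0.12496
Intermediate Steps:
l = √1019854381/631 (l = √(2561 + 2080*(1/5048)) = √(2561 + 260/631) = √(1616251/631) = √1019854381/631 ≈ 50.610)
C(F) = 1/(5*(F + 2*F*(13 + F))) (C(F) = 1/(5*(F + (F + 13)*(F + F))) = 1/(5*(F + (13 + F)*(2*F))) = 1/(5*(F + 2*F*(13 + F))))
l*C(-9) = (√1019854381/631)*((⅕)/(-9*(27 + 2*(-9)))) = (√1019854381/631)*((⅕)*(-⅑)/(27 - 18)) = (√1019854381/631)*((⅕)*(-⅑)/9) = (√1019854381/631)*((⅕)*(-⅑)*(⅑)) = (√1019854381/631)*(-1/405) = -√1019854381/255555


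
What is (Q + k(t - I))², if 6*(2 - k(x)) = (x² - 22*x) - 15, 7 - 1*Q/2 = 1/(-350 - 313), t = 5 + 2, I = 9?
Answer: 193961329/1758276 ≈ 110.31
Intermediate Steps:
t = 7
Q = 9284/663 (Q = 14 - 2/(-350 - 313) = 14 - 2/(-663) = 14 - 2*(-1/663) = 14 + 2/663 = 9284/663 ≈ 14.003)
k(x) = 9/2 - x²/6 + 11*x/3 (k(x) = 2 - ((x² - 22*x) - 15)/6 = 2 - (-15 + x² - 22*x)/6 = 2 + (5/2 - x²/6 + 11*x/3) = 9/2 - x²/6 + 11*x/3)
(Q + k(t - I))² = (9284/663 + (9/2 - (7 - 1*9)²/6 + 11*(7 - 1*9)/3))² = (9284/663 + (9/2 - (7 - 9)²/6 + 11*(7 - 9)/3))² = (9284/663 + (9/2 - ⅙*(-2)² + (11/3)*(-2)))² = (9284/663 + (9/2 - ⅙*4 - 22/3))² = (9284/663 + (9/2 - ⅔ - 22/3))² = (9284/663 - 7/2)² = (13927/1326)² = 193961329/1758276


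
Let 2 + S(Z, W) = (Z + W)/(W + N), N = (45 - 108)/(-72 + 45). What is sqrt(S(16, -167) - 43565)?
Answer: I*sqrt(10631692630)/494 ≈ 208.72*I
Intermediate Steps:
N = 7/3 (N = -63/(-27) = -63*(-1/27) = 7/3 ≈ 2.3333)
S(Z, W) = -2 + (W + Z)/(7/3 + W) (S(Z, W) = -2 + (Z + W)/(W + 7/3) = -2 + (W + Z)/(7/3 + W))
sqrt(S(16, -167) - 43565) = sqrt((-14 - 3*(-167) + 3*16)/(7 + 3*(-167)) - 43565) = sqrt((-14 + 501 + 48)/(7 - 501) - 43565) = sqrt(535/(-494) - 43565) = sqrt(-1/494*535 - 43565) = sqrt(-535/494 - 43565) = sqrt(-21521645/494) = I*sqrt(10631692630)/494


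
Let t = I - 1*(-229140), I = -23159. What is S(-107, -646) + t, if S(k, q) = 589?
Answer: 206570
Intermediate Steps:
t = 205981 (t = -23159 - 1*(-229140) = -23159 + 229140 = 205981)
S(-107, -646) + t = 589 + 205981 = 206570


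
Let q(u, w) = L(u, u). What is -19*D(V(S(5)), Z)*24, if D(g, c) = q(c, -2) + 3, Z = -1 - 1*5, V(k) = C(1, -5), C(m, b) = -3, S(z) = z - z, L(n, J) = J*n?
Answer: -17784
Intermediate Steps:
S(z) = 0
V(k) = -3
q(u, w) = u**2 (q(u, w) = u*u = u**2)
Z = -6 (Z = -1 - 5 = -6)
D(g, c) = 3 + c**2 (D(g, c) = c**2 + 3 = 3 + c**2)
-19*D(V(S(5)), Z)*24 = -19*(3 + (-6)**2)*24 = -19*(3 + 36)*24 = -19*39*24 = -741*24 = -17784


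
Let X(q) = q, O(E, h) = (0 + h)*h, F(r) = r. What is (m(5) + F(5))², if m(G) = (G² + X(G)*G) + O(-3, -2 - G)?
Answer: 10816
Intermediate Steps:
O(E, h) = h² (O(E, h) = h*h = h²)
m(G) = (-2 - G)² + 2*G² (m(G) = (G² + G*G) + (-2 - G)² = (G² + G²) + (-2 - G)² = 2*G² + (-2 - G)² = (-2 - G)² + 2*G²)
(m(5) + F(5))² = (((2 + 5)² + 2*5²) + 5)² = ((7² + 2*25) + 5)² = ((49 + 50) + 5)² = (99 + 5)² = 104² = 10816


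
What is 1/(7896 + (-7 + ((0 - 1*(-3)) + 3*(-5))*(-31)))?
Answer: 1/8261 ≈ 0.00012105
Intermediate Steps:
1/(7896 + (-7 + ((0 - 1*(-3)) + 3*(-5))*(-31))) = 1/(7896 + (-7 + ((0 + 3) - 15)*(-31))) = 1/(7896 + (-7 + (3 - 15)*(-31))) = 1/(7896 + (-7 - 12*(-31))) = 1/(7896 + (-7 + 372)) = 1/(7896 + 365) = 1/8261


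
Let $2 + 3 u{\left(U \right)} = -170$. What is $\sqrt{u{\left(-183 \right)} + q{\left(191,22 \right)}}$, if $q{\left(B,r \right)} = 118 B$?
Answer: $\frac{\sqrt{202326}}{3} \approx 149.94$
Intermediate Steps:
$u{\left(U \right)} = - \frac{172}{3}$ ($u{\left(U \right)} = - \frac{2}{3} + \frac{1}{3} \left(-170\right) = - \frac{2}{3} - \frac{170}{3} = - \frac{172}{3}$)
$\sqrt{u{\left(-183 \right)} + q{\left(191,22 \right)}} = \sqrt{- \frac{172}{3} + 118 \cdot 191} = \sqrt{- \frac{172}{3} + 22538} = \sqrt{\frac{67442}{3}} = \frac{\sqrt{202326}}{3}$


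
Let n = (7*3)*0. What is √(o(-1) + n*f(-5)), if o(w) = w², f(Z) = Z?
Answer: 1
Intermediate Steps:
n = 0 (n = 21*0 = 0)
√(o(-1) + n*f(-5)) = √((-1)² + 0*(-5)) = √(1 + 0) = √1 = 1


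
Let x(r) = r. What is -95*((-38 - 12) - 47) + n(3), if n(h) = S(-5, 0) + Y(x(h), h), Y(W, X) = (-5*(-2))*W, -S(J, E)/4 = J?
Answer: 9265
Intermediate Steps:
S(J, E) = -4*J
Y(W, X) = 10*W
n(h) = 20 + 10*h (n(h) = -4*(-5) + 10*h = 20 + 10*h)
-95*((-38 - 12) - 47) + n(3) = -95*((-38 - 12) - 47) + (20 + 10*3) = -95*(-50 - 47) + (20 + 30) = -95*(-97) + 50 = 9215 + 50 = 9265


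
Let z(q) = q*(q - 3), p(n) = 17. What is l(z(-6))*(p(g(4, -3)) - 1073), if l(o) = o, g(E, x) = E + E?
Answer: -57024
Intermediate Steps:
g(E, x) = 2*E
z(q) = q*(-3 + q)
l(z(-6))*(p(g(4, -3)) - 1073) = (-6*(-3 - 6))*(17 - 1073) = -6*(-9)*(-1056) = 54*(-1056) = -57024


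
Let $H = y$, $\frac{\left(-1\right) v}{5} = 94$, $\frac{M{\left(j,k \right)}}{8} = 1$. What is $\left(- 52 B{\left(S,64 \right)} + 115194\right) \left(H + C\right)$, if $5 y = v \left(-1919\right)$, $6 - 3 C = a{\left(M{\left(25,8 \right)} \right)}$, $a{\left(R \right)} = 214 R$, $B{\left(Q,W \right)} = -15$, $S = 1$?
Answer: $20854135416$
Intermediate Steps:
$M{\left(j,k \right)} = 8$ ($M{\left(j,k \right)} = 8 \cdot 1 = 8$)
$C = - \frac{1706}{3}$ ($C = 2 - \frac{214 \cdot 8}{3} = 2 - \frac{1712}{3} = - \frac{1706}{3} \approx -568.67$)
$v = -470$ ($v = \left(-5\right) 94 = -470$)
$y = 180386$ ($y = \frac{\left(-470\right) \left(-1919\right)}{5} = \frac{1}{5} \cdot 901930 = 180386$)
$H = 180386$
$\left(- 52 B{\left(S,64 \right)} + 115194\right) \left(H + C\right) = \left(\left(-52\right) \left(-15\right) + 115194\right) \left(180386 - \frac{1706}{3}\right) = \left(780 + 115194\right) \frac{539452}{3} = 115974 \cdot \frac{539452}{3} = 20854135416$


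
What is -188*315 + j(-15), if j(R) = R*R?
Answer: -58995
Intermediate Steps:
j(R) = R**2
-188*315 + j(-15) = -188*315 + (-15)**2 = -59220 + 225 = -58995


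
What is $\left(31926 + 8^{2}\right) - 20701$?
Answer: $11289$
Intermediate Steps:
$\left(31926 + 8^{2}\right) - 20701 = \left(31926 + 64\right) - 20701 = 31990 - 20701 = 11289$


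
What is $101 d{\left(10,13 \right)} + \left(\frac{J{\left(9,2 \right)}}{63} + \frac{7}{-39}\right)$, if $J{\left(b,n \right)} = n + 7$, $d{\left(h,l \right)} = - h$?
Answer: $- \frac{275740}{273} \approx -1010.0$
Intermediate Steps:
$J{\left(b,n \right)} = 7 + n$
$101 d{\left(10,13 \right)} + \left(\frac{J{\left(9,2 \right)}}{63} + \frac{7}{-39}\right) = 101 \left(\left(-1\right) 10\right) + \left(\frac{7 + 2}{63} + \frac{7}{-39}\right) = 101 \left(-10\right) + \left(9 \cdot \frac{1}{63} + 7 \left(- \frac{1}{39}\right)\right) = -1010 + \left(\frac{1}{7} - \frac{7}{39}\right) = -1010 - \frac{10}{273} = - \frac{275740}{273}$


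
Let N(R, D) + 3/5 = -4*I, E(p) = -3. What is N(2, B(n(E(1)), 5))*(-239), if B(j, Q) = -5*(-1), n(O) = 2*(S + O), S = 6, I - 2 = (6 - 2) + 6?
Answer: 58077/5 ≈ 11615.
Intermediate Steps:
I = 12 (I = 2 + ((6 - 2) + 6) = 2 + (4 + 6) = 2 + 10 = 12)
n(O) = 12 + 2*O (n(O) = 2*(6 + O) = 12 + 2*O)
B(j, Q) = 5
N(R, D) = -243/5 (N(R, D) = -⅗ - 4*12 = -⅗ - 48 = -243/5)
N(2, B(n(E(1)), 5))*(-239) = -243/5*(-239) = 58077/5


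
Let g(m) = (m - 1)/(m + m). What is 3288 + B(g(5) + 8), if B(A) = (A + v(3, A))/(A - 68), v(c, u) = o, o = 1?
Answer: 979777/298 ≈ 3287.8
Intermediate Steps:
v(c, u) = 1
g(m) = (-1 + m)/(2*m) (g(m) = (-1 + m)/((2*m)) = (-1 + m)*(1/(2*m)) = (-1 + m)/(2*m))
B(A) = (1 + A)/(-68 + A) (B(A) = (A + 1)/(A - 68) = (1 + A)/(-68 + A))
3288 + B(g(5) + 8) = 3288 + (1 + ((½)*(-1 + 5)/5 + 8))/(-68 + ((½)*(-1 + 5)/5 + 8)) = 3288 + (1 + ((½)*(⅕)*4 + 8))/(-68 + ((½)*(⅕)*4 + 8)) = 3288 + (1 + (⅖ + 8))/(-68 + (⅖ + 8)) = 3288 + (1 + 42/5)/(-68 + 42/5) = 3288 + (47/5)/(-298/5) = 3288 - 5/298*47/5 = 3288 - 47/298 = 979777/298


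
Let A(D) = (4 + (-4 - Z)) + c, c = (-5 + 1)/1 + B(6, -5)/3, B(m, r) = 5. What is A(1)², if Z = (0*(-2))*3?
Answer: 49/9 ≈ 5.4444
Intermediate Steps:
Z = 0 (Z = 0*3 = 0)
c = -7/3 (c = (-5 + 1)/1 + 5/3 = -4*1 + 5*(⅓) = -4 + 5/3 = -7/3 ≈ -2.3333)
A(D) = -7/3 (A(D) = (4 + (-4 - 1*0)) - 7/3 = (4 + (-4 + 0)) - 7/3 = (4 - 4) - 7/3 = 0 - 7/3 = -7/3)
A(1)² = (-7/3)² = 49/9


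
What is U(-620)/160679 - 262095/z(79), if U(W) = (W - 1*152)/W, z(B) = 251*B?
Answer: -6527536361278/493846103105 ≈ -13.218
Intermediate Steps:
U(W) = (-152 + W)/W (U(W) = (W - 152)/W = (-152 + W)/W)
U(-620)/160679 - 262095/z(79) = ((-152 - 620)/(-620))/160679 - 262095/(251*79) = -1/620*(-772)*(1/160679) - 262095/19829 = (193/155)*(1/160679) - 262095*1/19829 = 193/24905245 - 262095/19829 = -6527536361278/493846103105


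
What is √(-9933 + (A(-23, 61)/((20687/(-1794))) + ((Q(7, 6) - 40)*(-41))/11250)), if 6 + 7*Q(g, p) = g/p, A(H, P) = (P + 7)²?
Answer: I*√43881180091001119419/65164050 ≈ 101.66*I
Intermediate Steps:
A(H, P) = (7 + P)²
Q(g, p) = -6/7 + g/(7*p) (Q(g, p) = -6/7 + (g/p)/7 = -6/7 + g/(7*p))
√(-9933 + (A(-23, 61)/((20687/(-1794))) + ((Q(7, 6) - 40)*(-41))/11250)) = √(-9933 + ((7 + 61)²/((20687/(-1794))) + (((⅐)*(7 - 6*6)/6 - 40)*(-41))/11250)) = √(-9933 + (68²/((20687*(-1/1794))) + (((⅐)*(⅙)*(7 - 36) - 40)*(-41))*(1/11250))) = √(-9933 + (4624/(-20687/1794) + (((⅐)*(⅙)*(-29) - 40)*(-41))*(1/11250))) = √(-9933 + (4624*(-1794/20687) + ((-29/42 - 40)*(-41))*(1/11250))) = √(-9933 + (-8295456/20687 - 1709/42*(-41)*(1/11250))) = √(-9933 + (-8295456/20687 + (70069/42)*(1/11250))) = √(-9933 + (-8295456/20687 + 70069/472500)) = √(-9933 - 3918153442597/9774607500) = √(-101009329740097/9774607500) = I*√43881180091001119419/65164050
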